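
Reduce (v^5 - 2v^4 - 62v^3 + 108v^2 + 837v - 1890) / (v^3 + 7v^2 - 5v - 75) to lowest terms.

Repeated division with remainder:
  v^5 - 2v^4 - 62v^3 + 108v^2 + 837v - 1890 = (v^2 - 9v + 6)(v^3 + 7v^2 - 5v - 75) + (96v^2 + 192v - 1440)
  v^3 + 7v^2 - 5v - 75 = ((1/96)v + 5/96)(96v^2 + 192v - 1440) + (0)
Last nonzero remainder: 96v^2 + 192v - 1440. Dividing through by 96 gives the monic gcd v^2 + 2v - 15.
Cancel v^2 + 2v - 15 from numerator and denominator to get the reduced form.

(v^3 - 4v^2 - 39v + 126)/(v + 5)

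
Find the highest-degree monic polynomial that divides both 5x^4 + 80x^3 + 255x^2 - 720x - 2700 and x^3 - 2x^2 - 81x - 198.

x^2 + 9x + 18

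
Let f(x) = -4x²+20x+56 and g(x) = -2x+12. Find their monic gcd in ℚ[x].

Apply the Euclidean algorithm:
  -4x²+20x+56 = (2x+2)(-2x+12) + (32)
  -2x+12 = (-(1/16)x+3/8)(32) + (0)
The last nonzero remainder is the constant 32, so the polynomials are coprime and gcd = 1.

1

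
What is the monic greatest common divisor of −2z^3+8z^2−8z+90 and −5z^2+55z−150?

z−5

Euclidean algorithm in ℚ[z]:
  −2z^3+8z^2−8z+90 = ((2/5)z+14/5)(−5z^2+55z−150) + (−102z+510)
  −5z^2+55z−150 = ((5/102)z−5/17)(−102z+510) + (0)
Last nonzero remainder: −102z+510. Dividing through by −102 gives the monic gcd z−5.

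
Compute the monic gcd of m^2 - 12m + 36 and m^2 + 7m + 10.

Euclidean algorithm in ℚ[m]:
  m^2 - 12m + 36 = (m^2 + 7m + 10) + (-19m + 26)
  m^2 + 7m + 10 = (-(1/19)m - 159/361)(-19m + 26) + (7744/361)
  -19m + 26 = (-(6859/7744)m + 4693/3872)(7744/361) + (0)
The last nonzero remainder is the constant 7744/361, so the polynomials are coprime and gcd = 1.

1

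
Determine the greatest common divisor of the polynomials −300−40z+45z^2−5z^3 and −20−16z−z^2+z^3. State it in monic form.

Apply the Euclidean algorithm:
  −5z^3+45z^2−40z−300 = (−5)(z^3−z^2−16z−20) + (40z^2−120z−400)
  z^3−z^2−16z−20 = ((1/40)z+1/20)(40z^2−120z−400) + (0)
Last nonzero remainder: 40z^2−120z−400. Dividing through by 40 gives the monic gcd z^2−3z−10.

−10−3z+z^2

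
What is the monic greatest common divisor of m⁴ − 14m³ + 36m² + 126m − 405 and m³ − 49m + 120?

m² − 8m + 15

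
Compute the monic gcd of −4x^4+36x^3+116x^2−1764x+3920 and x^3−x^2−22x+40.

Euclidean algorithm in ℚ[x]:
  −4x^4+36x^3+116x^2−1764x+3920 = (−4x+32)(x^3−x^2−22x+40) + (60x^2−900x+2640)
  x^3−x^2−22x+40 = ((1/60)x+7/30)(60x^2−900x+2640) + (144x−576)
  60x^2−900x+2640 = ((5/12)x−55/12)(144x−576) + (0)
Last nonzero remainder: 144x−576. Dividing through by 144 gives the monic gcd x−4.

x−4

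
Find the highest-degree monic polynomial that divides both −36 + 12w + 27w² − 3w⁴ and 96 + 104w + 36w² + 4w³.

2 + w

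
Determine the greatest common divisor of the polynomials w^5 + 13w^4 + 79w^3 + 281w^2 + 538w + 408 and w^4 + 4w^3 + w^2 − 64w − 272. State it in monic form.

w^3 + 8w^2 + 33w + 68

Repeated division with remainder:
  w^5 + 13w^4 + 79w^3 + 281w^2 + 538w + 408 = (w + 9)(w^4 + 4w^3 + w^2 − 64w − 272) + (42w^3 + 336w^2 + 1386w + 2856)
  w^4 + 4w^3 + w^2 − 64w − 272 = ((1/42)w − 2/21)(42w^3 + 336w^2 + 1386w + 2856) + (0)
Last nonzero remainder: 42w^3 + 336w^2 + 1386w + 2856. Dividing through by 42 gives the monic gcd w^3 + 8w^2 + 33w + 68.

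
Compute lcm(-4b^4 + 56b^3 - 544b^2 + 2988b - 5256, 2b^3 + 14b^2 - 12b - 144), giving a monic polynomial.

Repeated division with remainder:
  -4b^4 + 56b^3 - 544b^2 + 2988b - 5256 = (-2b + 42)(2b^3 + 14b^2 - 12b - 144) + (-1156b^2 + 3204b + 792)
  2b^3 + 14b^2 - 12b - 144 = (-(1/578)b - 1412/83521)(-1156b^2 + 3204b + 792) + ((3636240/83521)b - 10908720/83521)
  -1156b^2 + 3204b + 792 = (-(24137569/909060)b - 918731/151510)((3636240/83521)b - 10908720/83521) + (0)
Last nonzero remainder: (3636240/83521)b - 10908720/83521. Dividing through by 3636240/83521 gives the monic gcd b - 3.
Then lcm(f, g) = f·g / gcd(f, g); expanding and making the result monic gives the answer.

b^6 - 4b^5 + 20b^4 + 277b^3 - 2892b^2 - 4788b + 31536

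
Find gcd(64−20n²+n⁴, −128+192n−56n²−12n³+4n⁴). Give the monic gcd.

Repeated division with remainder:
  n⁴−20n²+64 = (1/4)(4n⁴−12n³−56n²+192n−128) + (3n³−6n²−48n+96)
  4n⁴−12n³−56n²+192n−128 = ((4/3)n−4/3)(3n³−6n²−48n+96) + (0)
Last nonzero remainder: 3n³−6n²−48n+96. Dividing through by 3 gives the monic gcd n³−2n²−16n+32.

32−16n−2n²+n³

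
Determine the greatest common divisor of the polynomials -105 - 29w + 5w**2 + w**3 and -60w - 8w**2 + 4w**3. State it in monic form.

Apply the Euclidean algorithm:
  w**3 + 5w**2 - 29w - 105 = (1/4)(4w**3 - 8w**2 - 60w) + (7w**2 - 14w - 105)
  4w**3 - 8w**2 - 60w = ((4/7)w)(7w**2 - 14w - 105) + (0)
Last nonzero remainder: 7w**2 - 14w - 105. Dividing through by 7 gives the monic gcd w**2 - 2w - 15.

-15 - 2w + w**2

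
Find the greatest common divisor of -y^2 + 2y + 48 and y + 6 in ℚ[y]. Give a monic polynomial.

y + 6

Euclidean algorithm in ℚ[y]:
  -y^2 + 2y + 48 = (-y + 8)(y + 6) + (0)
The last nonzero remainder y + 6 is already monic.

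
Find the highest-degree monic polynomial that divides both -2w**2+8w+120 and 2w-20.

By polynomial division,
  -2w**2+8w+120 = (-w-6)(2w-20) + (0)
Last nonzero remainder: 2w-20. Dividing through by 2 gives the monic gcd w-10.

w-10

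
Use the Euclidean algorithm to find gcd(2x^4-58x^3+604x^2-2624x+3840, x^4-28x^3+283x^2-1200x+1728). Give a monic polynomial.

Repeated division with remainder:
  2x^4-58x^3+604x^2-2624x+3840 = (2)(x^4-28x^3+283x^2-1200x+1728) + (-2x^3+38x^2-224x+384)
  x^4-28x^3+283x^2-1200x+1728 = (-(1/2)x+9/2)(-2x^3+38x^2-224x+384) + (0)
Last nonzero remainder: -2x^3+38x^2-224x+384. Dividing through by -2 gives the monic gcd x^3-19x^2+112x-192.

x^3-19x^2+112x-192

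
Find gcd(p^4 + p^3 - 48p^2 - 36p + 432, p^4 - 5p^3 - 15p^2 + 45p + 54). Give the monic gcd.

p^2 - 9p + 18

By polynomial division,
  p^4 + p^3 - 48p^2 - 36p + 432 = (p^4 - 5p^3 - 15p^2 + 45p + 54) + (6p^3 - 33p^2 - 81p + 378)
  p^4 - 5p^3 - 15p^2 + 45p + 54 = ((1/6)p + 1/12)(6p^3 - 33p^2 - 81p + 378) + ((5/4)p^2 - (45/4)p + 45/2)
  6p^3 - 33p^2 - 81p + 378 = ((24/5)p + 84/5)((5/4)p^2 - (45/4)p + 45/2) + (0)
Last nonzero remainder: (5/4)p^2 - (45/4)p + 45/2. Dividing through by 5/4 gives the monic gcd p^2 - 9p + 18.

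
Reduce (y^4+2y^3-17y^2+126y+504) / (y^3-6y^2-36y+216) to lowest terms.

(y^3-4y^2+7y+84)/(y^2-12y+36)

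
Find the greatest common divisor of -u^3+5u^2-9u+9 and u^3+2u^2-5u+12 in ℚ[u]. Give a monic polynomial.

Repeated division with remainder:
  -u^3+5u^2-9u+9 = (-1)(u^3+2u^2-5u+12) + (7u^2-14u+21)
  u^3+2u^2-5u+12 = ((1/7)u+4/7)(7u^2-14u+21) + (0)
Last nonzero remainder: 7u^2-14u+21. Dividing through by 7 gives the monic gcd u^2-2u+3.

u^2-2u+3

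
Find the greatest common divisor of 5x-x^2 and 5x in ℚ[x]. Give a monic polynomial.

x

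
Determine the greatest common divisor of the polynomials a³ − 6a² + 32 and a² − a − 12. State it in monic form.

a − 4

Repeated division with remainder:
  a³ − 6a² + 32 = (a − 5)(a² − a − 12) + (7a − 28)
  a² − a − 12 = ((1/7)a + 3/7)(7a − 28) + (0)
Last nonzero remainder: 7a − 28. Dividing through by 7 gives the monic gcd a − 4.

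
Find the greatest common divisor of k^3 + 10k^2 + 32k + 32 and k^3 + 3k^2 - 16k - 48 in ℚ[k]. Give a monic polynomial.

k + 4

Apply the Euclidean algorithm:
  k^3 + 10k^2 + 32k + 32 = (k^3 + 3k^2 - 16k - 48) + (7k^2 + 48k + 80)
  k^3 + 3k^2 - 16k - 48 = ((1/7)k - 27/49)(7k^2 + 48k + 80) + (-(48/49)k - 192/49)
  7k^2 + 48k + 80 = (-(343/48)k - 245/12)(-(48/49)k - 192/49) + (0)
Last nonzero remainder: -(48/49)k - 192/49. Dividing through by -48/49 gives the monic gcd k + 4.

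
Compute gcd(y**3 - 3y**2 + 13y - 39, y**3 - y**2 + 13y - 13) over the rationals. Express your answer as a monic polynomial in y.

y**2 + 13

Euclidean algorithm in ℚ[y]:
  y**3 - 3y**2 + 13y - 39 = (y**3 - y**2 + 13y - 13) + (-2y**2 - 26)
  y**3 - y**2 + 13y - 13 = (-(1/2)y + 1/2)(-2y**2 - 26) + (0)
Last nonzero remainder: -2y**2 - 26. Dividing through by -2 gives the monic gcd y**2 + 13.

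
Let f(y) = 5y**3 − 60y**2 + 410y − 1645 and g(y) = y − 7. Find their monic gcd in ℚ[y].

Apply the Euclidean algorithm:
  5y**3 − 60y**2 + 410y − 1645 = (5y**2 − 25y + 235)(y − 7) + (0)
The last nonzero remainder y − 7 is already monic.

y − 7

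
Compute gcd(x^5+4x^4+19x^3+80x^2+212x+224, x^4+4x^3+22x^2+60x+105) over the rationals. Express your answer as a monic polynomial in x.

x^2+4x+7

Apply the Euclidean algorithm:
  x^5+4x^4+19x^3+80x^2+212x+224 = (x)(x^4+4x^3+22x^2+60x+105) + (-3x^3+20x^2+107x+224)
  x^4+4x^3+22x^2+60x+105 = (-(1/3)x-32/9)(-3x^3+20x^2+107x+224) + ((1159/9)x^2+(4636/9)x+8113/9)
  -3x^3+20x^2+107x+224 = (-(27/1159)x+288/1159)((1159/9)x^2+(4636/9)x+8113/9) + (0)
Last nonzero remainder: (1159/9)x^2+(4636/9)x+8113/9. Dividing through by 1159/9 gives the monic gcd x^2+4x+7.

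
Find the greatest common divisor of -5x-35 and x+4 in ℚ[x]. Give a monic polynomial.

1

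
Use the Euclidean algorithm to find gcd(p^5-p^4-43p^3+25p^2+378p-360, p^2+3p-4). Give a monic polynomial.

Apply the Euclidean algorithm:
  p^5-p^4-43p^3+25p^2+378p-360 = (p^3-4p^2-27p+90)(p^2+3p-4) + (0)
The last nonzero remainder p^2+3p-4 is already monic.

p^2+3p-4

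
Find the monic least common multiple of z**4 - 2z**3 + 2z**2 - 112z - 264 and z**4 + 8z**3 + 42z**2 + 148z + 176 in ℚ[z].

Repeated division with remainder:
  z**4 - 2z**3 + 2z**2 - 112z - 264 = (z**4 + 8z**3 + 42z**2 + 148z + 176) + (-10z**3 - 40z**2 - 260z - 440)
  z**4 + 8z**3 + 42z**2 + 148z + 176 = (-(1/10)z - 2/5)(-10z**3 - 40z**2 - 260z - 440) + (0)
Last nonzero remainder: -10z**3 - 40z**2 - 260z - 440. Dividing through by -10 gives the monic gcd z**3 + 4z**2 + 26z + 44.
Then lcm(f, g) = f·g / gcd(f, g); expanding and making the result monic gives the answer.

z**5 + 2z**4 - 6z**3 - 104z**2 - 712z - 1056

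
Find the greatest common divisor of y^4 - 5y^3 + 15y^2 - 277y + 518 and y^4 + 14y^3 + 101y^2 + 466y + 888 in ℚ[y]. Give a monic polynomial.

By polynomial division,
  y^4 - 5y^3 + 15y^2 - 277y + 518 = (y^4 + 14y^3 + 101y^2 + 466y + 888) + (-19y^3 - 86y^2 - 743y - 370)
  y^4 + 14y^3 + 101y^2 + 466y + 888 = (-(1/19)y - 180/361)(-19y^3 - 86y^2 - 743y - 370) + ((6864/361)y^2 + (27456/361)y + 253968/361)
  -19y^3 - 86y^2 - 743y - 370 = (-(6859/6864)y - 1805/3432)((6864/361)y^2 + (27456/361)y + 253968/361) + (0)
Last nonzero remainder: (6864/361)y^2 + (27456/361)y + 253968/361. Dividing through by 6864/361 gives the monic gcd y^2 + 4y + 37.

y^2 + 4y + 37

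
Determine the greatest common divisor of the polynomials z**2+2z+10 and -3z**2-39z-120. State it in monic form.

Apply the Euclidean algorithm:
  z**2+2z+10 = (-1/3)(-3z**2-39z-120) + (-11z-30)
  -3z**2-39z-120 = ((3/11)z+339/121)(-11z-30) + (-4350/121)
  -11z-30 = ((1331/4350)z+121/145)(-4350/121) + (0)
The last nonzero remainder is the constant -4350/121, so the polynomials are coprime and gcd = 1.

1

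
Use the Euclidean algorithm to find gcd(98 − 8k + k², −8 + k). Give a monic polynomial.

1

Repeated division with remainder:
  k² − 8k + 98 = (k)(k − 8) + (98)
  k − 8 = ((1/98)k − 4/49)(98) + (0)
The last nonzero remainder is the constant 98, so the polynomials are coprime and gcd = 1.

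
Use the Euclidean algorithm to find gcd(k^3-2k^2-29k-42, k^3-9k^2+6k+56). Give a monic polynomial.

k^2-5k-14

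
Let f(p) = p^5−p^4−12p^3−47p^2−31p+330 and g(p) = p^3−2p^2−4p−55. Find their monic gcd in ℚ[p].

By polynomial division,
  p^5−p^4−12p^3−47p^2−31p+330 = (p^2+p−6)(p^3−2p^2−4p−55) + (0)
The last nonzero remainder p^3−2p^2−4p−55 is already monic.

p^3−2p^2−4p−55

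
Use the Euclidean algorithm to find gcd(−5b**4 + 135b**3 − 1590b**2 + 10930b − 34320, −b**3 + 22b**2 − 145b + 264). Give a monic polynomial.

b**2 − 19b + 88

Euclidean algorithm in ℚ[b]:
  −5b**4 + 135b**3 − 1590b**2 + 10930b − 34320 = (5b − 25)(−b**3 + 22b**2 − 145b + 264) + (−315b**2 + 5985b − 27720)
  −b**3 + 22b**2 − 145b + 264 = ((1/315)b − 1/105)(−315b**2 + 5985b − 27720) + (0)
Last nonzero remainder: −315b**2 + 5985b − 27720. Dividing through by −315 gives the monic gcd b**2 − 19b + 88.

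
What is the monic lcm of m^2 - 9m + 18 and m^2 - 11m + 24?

m^3 - 17m^2 + 90m - 144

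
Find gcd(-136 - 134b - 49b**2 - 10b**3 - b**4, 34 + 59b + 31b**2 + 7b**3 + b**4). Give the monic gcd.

Apply the Euclidean algorithm:
  -b**4 - 10b**3 - 49b**2 - 134b - 136 = (-1)(b**4 + 7b**3 + 31b**2 + 59b + 34) + (-3b**3 - 18b**2 - 75b - 102)
  b**4 + 7b**3 + 31b**2 + 59b + 34 = (-(1/3)b - 1/3)(-3b**3 - 18b**2 - 75b - 102) + (0)
Last nonzero remainder: -3b**3 - 18b**2 - 75b - 102. Dividing through by -3 gives the monic gcd b**3 + 6b**2 + 25b + 34.

34 + 25b + 6b**2 + b**3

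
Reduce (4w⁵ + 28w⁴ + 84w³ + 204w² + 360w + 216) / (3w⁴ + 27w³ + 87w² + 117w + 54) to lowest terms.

(4w² + 24)/(3w + 6)

By polynomial division,
  4w⁵ + 28w⁴ + 84w³ + 204w² + 360w + 216 = ((4/3)w - 8/3)(3w⁴ + 27w³ + 87w² + 117w + 54) + (40w³ + 280w² + 600w + 360)
  3w⁴ + 27w³ + 87w² + 117w + 54 = ((3/40)w + 3/20)(40w³ + 280w² + 600w + 360) + (0)
Last nonzero remainder: 40w³ + 280w² + 600w + 360. Dividing through by 40 gives the monic gcd w³ + 7w² + 15w + 9.
Cancel w³ + 7w² + 15w + 9 from numerator and denominator to get the reduced form.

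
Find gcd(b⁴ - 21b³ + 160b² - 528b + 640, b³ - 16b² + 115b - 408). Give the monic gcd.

b - 8

Repeated division with remainder:
  b⁴ - 21b³ + 160b² - 528b + 640 = (b - 5)(b³ - 16b² + 115b - 408) + (-35b² + 455b - 1400)
  b³ - 16b² + 115b - 408 = (-(1/35)b + 3/35)(-35b² + 455b - 1400) + (36b - 288)
  -35b² + 455b - 1400 = (-(35/36)b + 175/36)(36b - 288) + (0)
Last nonzero remainder: 36b - 288. Dividing through by 36 gives the monic gcd b - 8.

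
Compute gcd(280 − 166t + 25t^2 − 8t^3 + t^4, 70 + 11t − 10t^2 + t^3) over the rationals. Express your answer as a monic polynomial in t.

−7 + t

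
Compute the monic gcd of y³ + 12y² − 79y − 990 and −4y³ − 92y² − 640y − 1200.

y + 10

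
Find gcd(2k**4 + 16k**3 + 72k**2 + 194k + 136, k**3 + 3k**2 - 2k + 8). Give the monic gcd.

k + 4

Repeated division with remainder:
  2k**4 + 16k**3 + 72k**2 + 194k + 136 = (2k + 10)(k**3 + 3k**2 - 2k + 8) + (46k**2 + 198k + 56)
  k**3 + 3k**2 - 2k + 8 = ((1/46)k - 15/529)(46k**2 + 198k + 56) + ((1268/529)k + 5072/529)
  46k**2 + 198k + 56 = ((12167/634)k + 3703/634)((1268/529)k + 5072/529) + (0)
Last nonzero remainder: (1268/529)k + 5072/529. Dividing through by 1268/529 gives the monic gcd k + 4.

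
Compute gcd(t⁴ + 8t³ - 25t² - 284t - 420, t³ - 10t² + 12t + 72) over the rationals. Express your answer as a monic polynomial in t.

t² - 4t - 12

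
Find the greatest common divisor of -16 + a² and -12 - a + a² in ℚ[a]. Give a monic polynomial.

Apply the Euclidean algorithm:
  a² - 16 = (a² - a - 12) + (a - 4)
  a² - a - 12 = (a + 3)(a - 4) + (0)
The last nonzero remainder a - 4 is already monic.

-4 + a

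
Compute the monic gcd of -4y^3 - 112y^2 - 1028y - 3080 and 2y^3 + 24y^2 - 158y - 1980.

Apply the Euclidean algorithm:
  -4y^3 - 112y^2 - 1028y - 3080 = (-2)(2y^3 + 24y^2 - 158y - 1980) + (-64y^2 - 1344y - 7040)
  2y^3 + 24y^2 - 158y - 1980 = (-(1/32)y + 9/32)(-64y^2 - 1344y - 7040) + (0)
Last nonzero remainder: -64y^2 - 1344y - 7040. Dividing through by -64 gives the monic gcd y^2 + 21y + 110.

y^2 + 21y + 110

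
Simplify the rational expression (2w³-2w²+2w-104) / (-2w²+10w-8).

By polynomial division,
  2w³-2w²+2w-104 = (-w-4)(-2w²+10w-8) + (34w-136)
  -2w²+10w-8 = (-(1/17)w+1/17)(34w-136) + (0)
Last nonzero remainder: 34w-136. Dividing through by 34 gives the monic gcd w-4.
Cancel w-4 from numerator and denominator to get the reduced form.

(-w²-3w-13)/(w-1)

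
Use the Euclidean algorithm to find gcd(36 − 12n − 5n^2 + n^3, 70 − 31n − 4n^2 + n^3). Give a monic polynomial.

Apply the Euclidean algorithm:
  n^3 − 5n^2 − 12n + 36 = (n^3 − 4n^2 − 31n + 70) + (−n^2 + 19n − 34)
  n^3 − 4n^2 − 31n + 70 = (−n − 15)(−n^2 + 19n − 34) + (220n − 440)
  −n^2 + 19n − 34 = (−(1/220)n + 17/220)(220n − 440) + (0)
Last nonzero remainder: 220n − 440. Dividing through by 220 gives the monic gcd n − 2.

−2 + n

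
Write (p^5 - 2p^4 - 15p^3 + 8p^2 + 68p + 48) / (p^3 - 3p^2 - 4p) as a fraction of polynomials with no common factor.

(p^3 + p^2 - 8p - 12)/(p)

Repeated division with remainder:
  p^5 - 2p^4 - 15p^3 + 8p^2 + 68p + 48 = (p^2 + p - 8)(p^3 - 3p^2 - 4p) + (-12p^2 + 36p + 48)
  p^3 - 3p^2 - 4p = (-(1/12)p)(-12p^2 + 36p + 48) + (0)
Last nonzero remainder: -12p^2 + 36p + 48. Dividing through by -12 gives the monic gcd p^2 - 3p - 4.
Cancel p^2 - 3p - 4 from numerator and denominator to get the reduced form.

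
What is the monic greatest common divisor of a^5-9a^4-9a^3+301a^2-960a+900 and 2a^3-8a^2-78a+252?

a^2+3a-18

Apply the Euclidean algorithm:
  a^5-9a^4-9a^3+301a^2-960a+900 = ((1/2)a^2-(5/2)a+5)(2a^3-8a^2-78a+252) + (20a^2+60a-360)
  2a^3-8a^2-78a+252 = ((1/10)a-7/10)(20a^2+60a-360) + (0)
Last nonzero remainder: 20a^2+60a-360. Dividing through by 20 gives the monic gcd a^2+3a-18.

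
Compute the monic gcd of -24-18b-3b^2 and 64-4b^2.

By polynomial division,
  -3b^2-18b-24 = (3/4)(-4b^2+64) + (-18b-72)
  -4b^2+64 = ((2/9)b-8/9)(-18b-72) + (0)
Last nonzero remainder: -18b-72. Dividing through by -18 gives the monic gcd b+4.

4+b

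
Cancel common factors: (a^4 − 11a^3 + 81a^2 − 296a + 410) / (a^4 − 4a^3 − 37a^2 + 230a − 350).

Repeated division with remainder:
  a^4 − 11a^3 + 81a^2 − 296a + 410 = (a^4 − 4a^3 − 37a^2 + 230a − 350) + (−7a^3 + 118a^2 − 526a + 760)
  a^4 − 4a^3 − 37a^2 + 230a − 350 = (−(1/7)a − 90/49)(−7a^3 + 118a^2 − 526a + 760) + ((5125/49)a^2 − (30750/49)a + 51250/49)
  −7a^3 + 118a^2 − 526a + 760 = (−(343/5125)a + 3724/5125)((5125/49)a^2 − (30750/49)a + 51250/49) + (0)
Last nonzero remainder: (5125/49)a^2 − (30750/49)a + 51250/49. Dividing through by 5125/49 gives the monic gcd a^2 − 6a + 10.
Cancel a^2 − 6a + 10 from numerator and denominator to get the reduced form.

(a^2 − 5a + 41)/(a^2 + 2a − 35)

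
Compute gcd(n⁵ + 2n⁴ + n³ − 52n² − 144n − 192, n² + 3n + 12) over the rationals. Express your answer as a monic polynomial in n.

n² + 3n + 12

By polynomial division,
  n⁵ + 2n⁴ + n³ − 52n² − 144n − 192 = (n³ − n² − 8n − 16)(n² + 3n + 12) + (0)
The last nonzero remainder n² + 3n + 12 is already monic.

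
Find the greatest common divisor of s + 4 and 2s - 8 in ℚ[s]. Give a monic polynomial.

1

Repeated division with remainder:
  s + 4 = (1/2)(2s - 8) + (8)
  2s - 8 = ((1/4)s - 1)(8) + (0)
The last nonzero remainder is the constant 8, so the polynomials are coprime and gcd = 1.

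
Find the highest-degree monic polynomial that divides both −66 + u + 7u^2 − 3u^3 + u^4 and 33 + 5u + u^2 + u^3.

11 − 2u + u^2

Apply the Euclidean algorithm:
  u^4 − 3u^3 + 7u^2 + u − 66 = (u − 4)(u^3 + u^2 + 5u + 33) + (6u^2 − 12u + 66)
  u^3 + u^2 + 5u + 33 = ((1/6)u + 1/2)(6u^2 − 12u + 66) + (0)
Last nonzero remainder: 6u^2 − 12u + 66. Dividing through by 6 gives the monic gcd u^2 − 2u + 11.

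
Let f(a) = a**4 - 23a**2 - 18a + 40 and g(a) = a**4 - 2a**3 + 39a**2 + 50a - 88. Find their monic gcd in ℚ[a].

a**2 + a - 2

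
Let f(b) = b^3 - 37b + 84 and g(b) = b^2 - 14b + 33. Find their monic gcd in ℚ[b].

b - 3

By polynomial division,
  b^3 - 37b + 84 = (b + 14)(b^2 - 14b + 33) + (126b - 378)
  b^2 - 14b + 33 = ((1/126)b - 11/126)(126b - 378) + (0)
Last nonzero remainder: 126b - 378. Dividing through by 126 gives the monic gcd b - 3.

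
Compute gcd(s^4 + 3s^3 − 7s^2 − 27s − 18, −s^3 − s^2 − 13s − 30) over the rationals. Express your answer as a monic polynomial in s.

s + 2

Apply the Euclidean algorithm:
  s^4 + 3s^3 − 7s^2 − 27s − 18 = (−s − 2)(−s^3 − s^2 − 13s − 30) + (−22s^2 − 83s − 78)
  −s^3 − s^2 − 13s − 30 = ((1/22)s − 61/484)(−22s^2 − 83s − 78) + (−(9639/484)s − 9639/242)
  −22s^2 − 83s − 78 = ((10648/9639)s + 6292/3213)(−(9639/484)s − 9639/242) + (0)
Last nonzero remainder: −(9639/484)s − 9639/242. Dividing through by −9639/484 gives the monic gcd s + 2.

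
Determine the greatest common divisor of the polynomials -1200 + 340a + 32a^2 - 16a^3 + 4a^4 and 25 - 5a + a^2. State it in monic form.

25 - 5a + a^2

By polynomial division,
  4a^4 - 16a^3 + 32a^2 + 340a - 1200 = (4a^2 + 4a - 48)(a^2 - 5a + 25) + (0)
The last nonzero remainder a^2 - 5a + 25 is already monic.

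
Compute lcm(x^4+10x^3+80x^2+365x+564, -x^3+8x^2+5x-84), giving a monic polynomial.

Repeated division with remainder:
  x^4+10x^3+80x^2+365x+564 = (-x-18)(-x^3+8x^2+5x-84) + (229x^2+371x-948)
  -x^3+8x^2+5x-84 = (-(1/229)x+2203/52441)(229x^2+371x-948) + (-(772200/52441)x-2316600/52441)
  229x^2+371x-948 = (-(12008989/772200)x+4142839/193050)(-(772200/52441)x-2316600/52441) + (0)
Last nonzero remainder: -(772200/52441)x-2316600/52441. Dividing through by -772200/52441 gives the monic gcd x+3.
Then lcm(f, g) = f·g / gcd(f, g); expanding and making the result monic gives the answer.

x^6-x^5-2x^4-235x^3-1211x^2+4016x+15792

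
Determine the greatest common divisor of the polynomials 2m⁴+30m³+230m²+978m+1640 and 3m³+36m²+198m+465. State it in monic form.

m+5

By polynomial division,
  2m⁴+30m³+230m²+978m+1640 = ((2/3)m+2)(3m³+36m²+198m+465) + (26m²+272m+710)
  3m³+36m²+198m+465 = ((3/26)m+30/169)(26m²+272m+710) + ((11457/169)m+57285/169)
  26m²+272m+710 = ((4394/11457)m+23998/11457)((11457/169)m+57285/169) + (0)
Last nonzero remainder: (11457/169)m+57285/169. Dividing through by 11457/169 gives the monic gcd m+5.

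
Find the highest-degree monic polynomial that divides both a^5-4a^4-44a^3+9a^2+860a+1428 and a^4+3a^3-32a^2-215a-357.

a^3-32a-119

Apply the Euclidean algorithm:
  a^5-4a^4-44a^3+9a^2+860a+1428 = (a-7)(a^4+3a^3-32a^2-215a-357) + (9a^3-288a-1071)
  a^4+3a^3-32a^2-215a-357 = ((1/9)a+1/3)(9a^3-288a-1071) + (0)
Last nonzero remainder: 9a^3-288a-1071. Dividing through by 9 gives the monic gcd a^3-32a-119.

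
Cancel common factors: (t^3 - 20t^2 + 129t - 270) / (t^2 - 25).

Euclidean algorithm in ℚ[t]:
  t^3 - 20t^2 + 129t - 270 = (t - 20)(t^2 - 25) + (154t - 770)
  t^2 - 25 = ((1/154)t + 5/154)(154t - 770) + (0)
Last nonzero remainder: 154t - 770. Dividing through by 154 gives the monic gcd t - 5.
Cancel t - 5 from numerator and denominator to get the reduced form.

(t^2 - 15t + 54)/(t + 5)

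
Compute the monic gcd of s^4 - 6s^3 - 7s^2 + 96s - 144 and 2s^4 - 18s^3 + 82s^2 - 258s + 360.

s^2 - 7s + 12

Apply the Euclidean algorithm:
  s^4 - 6s^3 - 7s^2 + 96s - 144 = (1/2)(2s^4 - 18s^3 + 82s^2 - 258s + 360) + (3s^3 - 48s^2 + 225s - 324)
  2s^4 - 18s^3 + 82s^2 - 258s + 360 = ((2/3)s + 14/3)(3s^3 - 48s^2 + 225s - 324) + (156s^2 - 1092s + 1872)
  3s^3 - 48s^2 + 225s - 324 = ((1/52)s - 9/52)(156s^2 - 1092s + 1872) + (0)
Last nonzero remainder: 156s^2 - 1092s + 1872. Dividing through by 156 gives the monic gcd s^2 - 7s + 12.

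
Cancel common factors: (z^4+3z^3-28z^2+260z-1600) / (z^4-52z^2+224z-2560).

(z-5)/(z-8)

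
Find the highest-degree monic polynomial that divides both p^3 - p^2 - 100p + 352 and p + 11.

By polynomial division,
  p^3 - p^2 - 100p + 352 = (p^2 - 12p + 32)(p + 11) + (0)
The last nonzero remainder p + 11 is already monic.

p + 11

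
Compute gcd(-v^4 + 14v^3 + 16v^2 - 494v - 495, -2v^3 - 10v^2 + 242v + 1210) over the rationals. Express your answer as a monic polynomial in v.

By polynomial division,
  -v^4 + 14v^3 + 16v^2 - 494v - 495 = ((1/2)v - 19/2)(-2v^3 - 10v^2 + 242v + 1210) + (-200v^2 + 1200v + 11000)
  -2v^3 - 10v^2 + 242v + 1210 = ((1/100)v + 11/100)(-200v^2 + 1200v + 11000) + (0)
Last nonzero remainder: -200v^2 + 1200v + 11000. Dividing through by -200 gives the monic gcd v^2 - 6v - 55.

v^2 - 6v - 55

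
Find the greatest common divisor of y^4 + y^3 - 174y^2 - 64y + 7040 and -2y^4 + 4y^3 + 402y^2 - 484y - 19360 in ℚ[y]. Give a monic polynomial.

y^3 + 9y^2 - 102y - 880

Euclidean algorithm in ℚ[y]:
  y^4 + y^3 - 174y^2 - 64y + 7040 = (-1/2)(-2y^4 + 4y^3 + 402y^2 - 484y - 19360) + (3y^3 + 27y^2 - 306y - 2640)
  -2y^4 + 4y^3 + 402y^2 - 484y - 19360 = (-(2/3)y + 22/3)(3y^3 + 27y^2 - 306y - 2640) + (0)
Last nonzero remainder: 3y^3 + 27y^2 - 306y - 2640. Dividing through by 3 gives the monic gcd y^3 + 9y^2 - 102y - 880.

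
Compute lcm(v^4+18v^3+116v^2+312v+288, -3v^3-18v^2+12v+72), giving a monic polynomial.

v^5+16v^4+80v^3+80v^2-336v-576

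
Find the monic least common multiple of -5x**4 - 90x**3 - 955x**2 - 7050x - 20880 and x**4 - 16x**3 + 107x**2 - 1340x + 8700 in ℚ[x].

x**6 - 2x**5 - 69x**4 - 610x**3 - 4924x**2 + 57480x + 417600

By polynomial division,
  -5x**4 - 90x**3 - 955x**2 - 7050x - 20880 = (-5)(x**4 - 16x**3 + 107x**2 - 1340x + 8700) + (-170x**3 - 420x**2 - 13750x + 22620)
  x**4 - 16x**3 + 107x**2 - 1340x + 8700 = (-(1/170)x + 157/1445)(-170x**3 - 420x**2 - 13750x + 22620) + ((20736/289)x**2 + (82944/289)x + 1804032/289)
  -170x**3 - 420x**2 - 13750x + 22620 = (-(24565/10368)x + 18785/5184)((20736/289)x**2 + (82944/289)x + 1804032/289) + (0)
Last nonzero remainder: (20736/289)x**2 + (82944/289)x + 1804032/289. Dividing through by 20736/289 gives the monic gcd x**2 + 4x + 87.
Then lcm(f, g) = f·g / gcd(f, g); expanding and making the result monic gives the answer.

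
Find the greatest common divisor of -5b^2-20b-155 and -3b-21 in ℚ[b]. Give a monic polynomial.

By polynomial division,
  -5b^2-20b-155 = ((5/3)b-5)(-3b-21) + (-260)
  -3b-21 = ((3/260)b+21/260)(-260) + (0)
The last nonzero remainder is the constant -260, so the polynomials are coprime and gcd = 1.

1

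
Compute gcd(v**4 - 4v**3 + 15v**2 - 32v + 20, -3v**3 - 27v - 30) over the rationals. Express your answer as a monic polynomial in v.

By polynomial division,
  v**4 - 4v**3 + 15v**2 - 32v + 20 = (-(1/3)v + 4/3)(-3v**3 - 27v - 30) + (6v**2 - 6v + 60)
  -3v**3 - 27v - 30 = (-(1/2)v - 1/2)(6v**2 - 6v + 60) + (0)
Last nonzero remainder: 6v**2 - 6v + 60. Dividing through by 6 gives the monic gcd v**2 - v + 10.

v**2 - v + 10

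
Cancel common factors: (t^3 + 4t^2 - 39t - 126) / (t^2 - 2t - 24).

(t^2 + 10t + 21)/(t + 4)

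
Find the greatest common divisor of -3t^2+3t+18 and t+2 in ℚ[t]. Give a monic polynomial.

Euclidean algorithm in ℚ[t]:
  -3t^2+3t+18 = (-3t+9)(t+2) + (0)
The last nonzero remainder t+2 is already monic.

t+2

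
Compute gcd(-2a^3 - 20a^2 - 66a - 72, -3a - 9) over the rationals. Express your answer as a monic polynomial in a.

a + 3

Apply the Euclidean algorithm:
  -2a^3 - 20a^2 - 66a - 72 = ((2/3)a^2 + (14/3)a + 8)(-3a - 9) + (0)
Last nonzero remainder: -3a - 9. Dividing through by -3 gives the monic gcd a + 3.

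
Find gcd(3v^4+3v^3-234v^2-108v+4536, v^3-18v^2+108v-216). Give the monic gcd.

v^2-12v+36

Euclidean algorithm in ℚ[v]:
  3v^4+3v^3-234v^2-108v+4536 = (3v+57)(v^3-18v^2+108v-216) + (468v^2-5616v+16848)
  v^3-18v^2+108v-216 = ((1/468)v-1/78)(468v^2-5616v+16848) + (0)
Last nonzero remainder: 468v^2-5616v+16848. Dividing through by 468 gives the monic gcd v^2-12v+36.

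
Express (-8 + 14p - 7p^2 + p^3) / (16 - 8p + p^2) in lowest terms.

(2 - 3p + p^2)/(-4 + p)

Euclidean algorithm in ℚ[p]:
  p^3 - 7p^2 + 14p - 8 = (p + 1)(p^2 - 8p + 16) + (6p - 24)
  p^2 - 8p + 16 = ((1/6)p - 2/3)(6p - 24) + (0)
Last nonzero remainder: 6p - 24. Dividing through by 6 gives the monic gcd p - 4.
Cancel p - 4 from numerator and denominator to get the reduced form.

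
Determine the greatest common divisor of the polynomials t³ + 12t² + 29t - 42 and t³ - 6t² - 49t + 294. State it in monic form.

t + 7

Euclidean algorithm in ℚ[t]:
  t³ + 12t² + 29t - 42 = (t³ - 6t² - 49t + 294) + (18t² + 78t - 336)
  t³ - 6t² - 49t + 294 = ((1/18)t - 31/54)(18t² + 78t - 336) + ((130/9)t + 910/9)
  18t² + 78t - 336 = ((81/65)t - 216/65)((130/9)t + 910/9) + (0)
Last nonzero remainder: (130/9)t + 910/9. Dividing through by 130/9 gives the monic gcd t + 7.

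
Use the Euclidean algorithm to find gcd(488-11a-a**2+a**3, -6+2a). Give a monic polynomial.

Repeated division with remainder:
  a**3-a**2-11a+488 = ((1/2)a**2+a-5/2)(2a-6) + (473)
  2a-6 = ((2/473)a-6/473)(473) + (0)
The last nonzero remainder is the constant 473, so the polynomials are coprime and gcd = 1.

1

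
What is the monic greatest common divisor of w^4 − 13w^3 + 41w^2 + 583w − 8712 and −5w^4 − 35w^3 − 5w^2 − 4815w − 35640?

w^3 − 2w^2 + 19w + 792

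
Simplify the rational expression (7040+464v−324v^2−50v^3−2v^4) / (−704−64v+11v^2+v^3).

(80−12v−2v^2)/(−8+v)

By polynomial division,
  −2v^4−50v^3−324v^2+464v+7040 = (−2v−28)(v^3+11v^2−64v−704) + (−144v^2−2736v−12672)
  v^3+11v^2−64v−704 = (−(1/144)v+1/18)(−144v^2−2736v−12672) + (0)
Last nonzero remainder: −144v^2−2736v−12672. Dividing through by −144 gives the monic gcd v^2+19v+88.
Cancel v^2+19v+88 from numerator and denominator to get the reduced form.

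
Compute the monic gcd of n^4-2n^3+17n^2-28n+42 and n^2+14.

Apply the Euclidean algorithm:
  n^4-2n^3+17n^2-28n+42 = (n^2-2n+3)(n^2+14) + (0)
The last nonzero remainder n^2+14 is already monic.

n^2+14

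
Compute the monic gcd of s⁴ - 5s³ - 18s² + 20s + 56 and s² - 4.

Apply the Euclidean algorithm:
  s⁴ - 5s³ - 18s² + 20s + 56 = (s² - 5s - 14)(s² - 4) + (0)
The last nonzero remainder s² - 4 is already monic.

s² - 4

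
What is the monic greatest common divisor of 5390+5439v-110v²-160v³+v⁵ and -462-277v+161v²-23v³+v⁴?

77+59v-17v²+v³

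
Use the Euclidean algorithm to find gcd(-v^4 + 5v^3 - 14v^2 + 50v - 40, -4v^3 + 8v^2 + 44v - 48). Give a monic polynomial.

v^2 - 5v + 4

By polynomial division,
  -v^4 + 5v^3 - 14v^2 + 50v - 40 = ((1/4)v - 3/4)(-4v^3 + 8v^2 + 44v - 48) + (-19v^2 + 95v - 76)
  -4v^3 + 8v^2 + 44v - 48 = ((4/19)v + 12/19)(-19v^2 + 95v - 76) + (0)
Last nonzero remainder: -19v^2 + 95v - 76. Dividing through by -19 gives the monic gcd v^2 - 5v + 4.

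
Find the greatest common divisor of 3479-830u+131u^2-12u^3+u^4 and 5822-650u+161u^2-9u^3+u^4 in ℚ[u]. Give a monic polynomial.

71-u+u^2

Euclidean algorithm in ℚ[u]:
  u^4-12u^3+131u^2-830u+3479 = (u^4-9u^3+161u^2-650u+5822) + (-3u^3-30u^2-180u-2343)
  u^4-9u^3+161u^2-650u+5822 = (-(1/3)u+19/3)(-3u^3-30u^2-180u-2343) + (291u^2-291u+20661)
  -3u^3-30u^2-180u-2343 = (-(1/97)u-11/97)(291u^2-291u+20661) + (0)
Last nonzero remainder: 291u^2-291u+20661. Dividing through by 291 gives the monic gcd u^2-u+71.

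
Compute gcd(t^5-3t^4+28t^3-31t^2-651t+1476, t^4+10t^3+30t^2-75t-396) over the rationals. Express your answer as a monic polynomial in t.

t^2+t-12

Repeated division with remainder:
  t^5-3t^4+28t^3-31t^2-651t+1476 = (t-13)(t^4+10t^3+30t^2-75t-396) + (128t^3+434t^2-1230t-3672)
  t^4+10t^3+30t^2-75t-396 = ((1/128)t+423/8192)(128t^3+434t^2-1230t-3672) + ((70449/4096)t^2+(70449/4096)t-211347/1024)
  128t^3+434t^2-1230t-3672 = ((524288/70449)t+417792/23483)((70449/4096)t^2+(70449/4096)t-211347/1024) + (0)
Last nonzero remainder: (70449/4096)t^2+(70449/4096)t-211347/1024. Dividing through by 70449/4096 gives the monic gcd t^2+t-12.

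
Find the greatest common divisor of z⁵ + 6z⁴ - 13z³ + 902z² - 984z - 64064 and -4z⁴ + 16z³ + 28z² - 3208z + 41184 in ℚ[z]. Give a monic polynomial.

Repeated division with remainder:
  z⁵ + 6z⁴ - 13z³ + 902z² - 984z - 64064 = (-(1/4)z - 5/2)(-4z⁴ + 16z³ + 28z² - 3208z + 41184) + (34z³ + 170z² + 1292z + 38896)
  -4z⁴ + 16z³ + 28z² - 3208z + 41184 = (-(2/17)z + 18/17)(34z³ + 170z² + 1292z + 38896) + (0)
Last nonzero remainder: 34z³ + 170z² + 1292z + 38896. Dividing through by 34 gives the monic gcd z³ + 5z² + 38z + 1144.

z³ + 5z² + 38z + 1144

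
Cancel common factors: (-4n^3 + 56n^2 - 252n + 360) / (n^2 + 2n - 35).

By polynomial division,
  -4n^3 + 56n^2 - 252n + 360 = (-4n + 64)(n^2 + 2n - 35) + (-520n + 2600)
  n^2 + 2n - 35 = (-(1/520)n - 7/520)(-520n + 2600) + (0)
Last nonzero remainder: -520n + 2600. Dividing through by -520 gives the monic gcd n - 5.
Cancel n - 5 from numerator and denominator to get the reduced form.

(-4n^2 + 36n - 72)/(n + 7)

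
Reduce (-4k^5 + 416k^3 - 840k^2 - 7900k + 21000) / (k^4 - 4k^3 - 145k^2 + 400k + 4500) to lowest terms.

(-4k^3 + 60k^2 - 284k + 420)/(k^2 - 19k + 90)

By polynomial division,
  -4k^5 + 416k^3 - 840k^2 - 7900k + 21000 = (-4k - 16)(k^4 - 4k^3 - 145k^2 + 400k + 4500) + (-228k^3 - 1560k^2 + 16500k + 93000)
  k^4 - 4k^3 - 145k^2 + 400k + 4500 = (-(1/228)k + 103/2166)(-228k^3 - 1560k^2 + 16500k + 93000) + ((560/361)k^2 + (8400/361)k + 28000/361)
  -228k^3 - 1560k^2 + 16500k + 93000 = (-(20577/140)k + 33573/28)((560/361)k^2 + (8400/361)k + 28000/361) + (0)
Last nonzero remainder: (560/361)k^2 + (8400/361)k + 28000/361. Dividing through by 560/361 gives the monic gcd k^2 + 15k + 50.
Cancel k^2 + 15k + 50 from numerator and denominator to get the reduced form.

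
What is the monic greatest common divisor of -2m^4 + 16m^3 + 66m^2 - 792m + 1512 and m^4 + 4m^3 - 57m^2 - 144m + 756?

Euclidean algorithm in ℚ[m]:
  -2m^4 + 16m^3 + 66m^2 - 792m + 1512 = (-2)(m^4 + 4m^3 - 57m^2 - 144m + 756) + (24m^3 - 48m^2 - 1080m + 3024)
  m^4 + 4m^3 - 57m^2 - 144m + 756 = ((1/24)m + 1/4)(24m^3 - 48m^2 - 1080m + 3024) + (0)
Last nonzero remainder: 24m^3 - 48m^2 - 1080m + 3024. Dividing through by 24 gives the monic gcd m^3 - 2m^2 - 45m + 126.

m^3 - 2m^2 - 45m + 126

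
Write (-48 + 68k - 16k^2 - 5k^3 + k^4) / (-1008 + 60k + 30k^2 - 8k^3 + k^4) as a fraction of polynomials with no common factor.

(2 - 3k + k^2)/(42 - 6k + k^2)

By polynomial division,
  k^4 - 5k^3 - 16k^2 + 68k - 48 = (k^4 - 8k^3 + 30k^2 + 60k - 1008) + (3k^3 - 46k^2 + 8k + 960)
  k^4 - 8k^3 + 30k^2 + 60k - 1008 = ((1/3)k + 22/9)(3k^3 - 46k^2 + 8k + 960) + ((1258/9)k^2 - (2516/9)k - 10064/3)
  3k^3 - 46k^2 + 8k + 960 = ((27/1258)k - 180/629)((1258/9)k^2 - (2516/9)k - 10064/3) + (0)
Last nonzero remainder: (1258/9)k^2 - (2516/9)k - 10064/3. Dividing through by 1258/9 gives the monic gcd k^2 - 2k - 24.
Cancel k^2 - 2k - 24 from numerator and denominator to get the reduced form.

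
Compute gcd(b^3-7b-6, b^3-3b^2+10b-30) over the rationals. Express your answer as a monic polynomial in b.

b-3

Repeated division with remainder:
  b^3-7b-6 = (b^3-3b^2+10b-30) + (3b^2-17b+24)
  b^3-3b^2+10b-30 = ((1/3)b+8/9)(3b^2-17b+24) + ((154/9)b-154/3)
  3b^2-17b+24 = ((27/154)b-36/77)((154/9)b-154/3) + (0)
Last nonzero remainder: (154/9)b-154/3. Dividing through by 154/9 gives the monic gcd b-3.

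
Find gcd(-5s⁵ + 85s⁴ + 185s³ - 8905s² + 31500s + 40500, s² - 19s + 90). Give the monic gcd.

s² - 19s + 90

Euclidean algorithm in ℚ[s]:
  -5s⁵ + 85s⁴ + 185s³ - 8905s² + 31500s + 40500 = (-5s³ - 10s² + 445s + 450)(s² - 19s + 90) + (0)
The last nonzero remainder s² - 19s + 90 is already monic.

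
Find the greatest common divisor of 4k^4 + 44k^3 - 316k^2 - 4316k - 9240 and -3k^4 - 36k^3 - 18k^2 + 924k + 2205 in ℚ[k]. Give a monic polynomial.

k^2 + 10k + 21

Euclidean algorithm in ℚ[k]:
  4k^4 + 44k^3 - 316k^2 - 4316k - 9240 = (-4/3)(-3k^4 - 36k^3 - 18k^2 + 924k + 2205) + (-4k^3 - 340k^2 - 3084k - 6300)
  -3k^4 - 36k^3 - 18k^2 + 924k + 2205 = ((3/4)k - 219/4)(-4k^3 - 340k^2 - 3084k - 6300) + (-16320k^2 - 163200k - 342720)
  -4k^3 - 340k^2 - 3084k - 6300 = ((1/4080)k + 5/272)(-16320k^2 - 163200k - 342720) + (0)
Last nonzero remainder: -16320k^2 - 163200k - 342720. Dividing through by -16320 gives the monic gcd k^2 + 10k + 21.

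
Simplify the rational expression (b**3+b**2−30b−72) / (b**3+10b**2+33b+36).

Repeated division with remainder:
  b**3+b**2−30b−72 = (b**3+10b**2+33b+36) + (−9b**2−63b−108)
  b**3+10b**2+33b+36 = (−(1/9)b−1/3)(−9b**2−63b−108) + (0)
Last nonzero remainder: −9b**2−63b−108. Dividing through by −9 gives the monic gcd b**2+7b+12.
Cancel b**2+7b+12 from numerator and denominator to get the reduced form.

(b−6)/(b+3)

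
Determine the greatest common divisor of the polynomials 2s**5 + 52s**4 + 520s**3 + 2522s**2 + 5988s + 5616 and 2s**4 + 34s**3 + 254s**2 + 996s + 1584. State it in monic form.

By polynomial division,
  2s**5 + 52s**4 + 520s**3 + 2522s**2 + 5988s + 5616 = (s + 9)(2s**4 + 34s**3 + 254s**2 + 996s + 1584) + (-40s**3 - 760s**2 - 4560s - 8640)
  2s**4 + 34s**3 + 254s**2 + 996s + 1584 = (-(1/20)s + 1/10)(-40s**3 - 760s**2 - 4560s - 8640) + (102s**2 + 1020s + 2448)
  -40s**3 - 760s**2 - 4560s - 8640 = (-(20/51)s - 60/17)(102s**2 + 1020s + 2448) + (0)
Last nonzero remainder: 102s**2 + 1020s + 2448. Dividing through by 102 gives the monic gcd s**2 + 10s + 24.

s**2 + 10s + 24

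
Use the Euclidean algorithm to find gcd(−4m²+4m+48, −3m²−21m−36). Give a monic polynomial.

Repeated division with remainder:
  −4m²+4m+48 = (4/3)(−3m²−21m−36) + (32m+96)
  −3m²−21m−36 = (−(3/32)m−3/8)(32m+96) + (0)
Last nonzero remainder: 32m+96. Dividing through by 32 gives the monic gcd m+3.

m+3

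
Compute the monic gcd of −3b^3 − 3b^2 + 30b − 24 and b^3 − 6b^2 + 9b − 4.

Apply the Euclidean algorithm:
  −3b^3 − 3b^2 + 30b − 24 = (−3)(b^3 − 6b^2 + 9b − 4) + (−21b^2 + 57b − 36)
  b^3 − 6b^2 + 9b − 4 = (−(1/21)b + 23/147)(−21b^2 + 57b − 36) + (−(80/49)b + 80/49)
  −21b^2 + 57b − 36 = ((1029/80)b − 441/20)(−(80/49)b + 80/49) + (0)
Last nonzero remainder: −(80/49)b + 80/49. Dividing through by −80/49 gives the monic gcd b − 1.

b − 1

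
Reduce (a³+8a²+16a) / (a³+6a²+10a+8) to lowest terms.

(a²+4a)/(a²+2a+2)

Apply the Euclidean algorithm:
  a³+8a²+16a = (a³+6a²+10a+8) + (2a²+6a-8)
  a³+6a²+10a+8 = ((1/2)a+3/2)(2a²+6a-8) + (5a+20)
  2a²+6a-8 = ((2/5)a-2/5)(5a+20) + (0)
Last nonzero remainder: 5a+20. Dividing through by 5 gives the monic gcd a+4.
Cancel a+4 from numerator and denominator to get the reduced form.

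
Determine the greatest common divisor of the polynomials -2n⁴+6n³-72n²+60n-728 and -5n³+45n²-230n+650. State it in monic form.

n²-4n+26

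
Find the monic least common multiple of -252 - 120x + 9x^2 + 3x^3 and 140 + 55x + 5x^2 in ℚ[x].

-336 - 244x - 28x^2 + 7x^3 + x^4

Apply the Euclidean algorithm:
  3x^3 + 9x^2 - 120x - 252 = ((3/5)x - 24/5)(5x^2 + 55x + 140) + (60x + 420)
  5x^2 + 55x + 140 = ((1/12)x + 1/3)(60x + 420) + (0)
Last nonzero remainder: 60x + 420. Dividing through by 60 gives the monic gcd x + 7.
Then lcm(f, g) = f·g / gcd(f, g); expanding and making the result monic gives the answer.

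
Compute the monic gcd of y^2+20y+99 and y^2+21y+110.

By polynomial division,
  y^2+20y+99 = (y^2+21y+110) + (−y−11)
  y^2+21y+110 = (−y−10)(−y−11) + (0)
Last nonzero remainder: −y−11. Dividing through by −1 gives the monic gcd y+11.

y+11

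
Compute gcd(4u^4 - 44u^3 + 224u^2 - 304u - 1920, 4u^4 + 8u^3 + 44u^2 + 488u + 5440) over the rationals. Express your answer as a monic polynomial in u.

By polynomial division,
  4u^4 - 44u^3 + 224u^2 - 304u - 1920 = (4u^4 + 8u^3 + 44u^2 + 488u + 5440) + (-52u^3 + 180u^2 - 792u - 7360)
  4u^4 + 8u^3 + 44u^2 + 488u + 5440 = (-(1/13)u - 71/169)(-52u^3 + 180u^2 - 792u - 7360) + ((9920/169)u^2 - (69440/169)u + 396800/169)
  -52u^3 + 180u^2 - 792u - 7360 = (-(2197/2480)u - 3887/1240)((9920/169)u^2 - (69440/169)u + 396800/169) + (0)
Last nonzero remainder: (9920/169)u^2 - (69440/169)u + 396800/169. Dividing through by 9920/169 gives the monic gcd u^2 - 7u + 40.

u^2 - 7u + 40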